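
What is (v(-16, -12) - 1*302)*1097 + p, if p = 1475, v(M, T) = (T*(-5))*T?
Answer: -1119659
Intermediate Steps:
v(M, T) = -5*T² (v(M, T) = (-5*T)*T = -5*T²)
(v(-16, -12) - 1*302)*1097 + p = (-5*(-12)² - 1*302)*1097 + 1475 = (-5*144 - 302)*1097 + 1475 = (-720 - 302)*1097 + 1475 = -1022*1097 + 1475 = -1121134 + 1475 = -1119659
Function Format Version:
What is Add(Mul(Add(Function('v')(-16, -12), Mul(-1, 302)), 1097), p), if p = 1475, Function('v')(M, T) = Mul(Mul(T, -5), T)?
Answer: -1119659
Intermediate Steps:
Function('v')(M, T) = Mul(-5, Pow(T, 2)) (Function('v')(M, T) = Mul(Mul(-5, T), T) = Mul(-5, Pow(T, 2)))
Add(Mul(Add(Function('v')(-16, -12), Mul(-1, 302)), 1097), p) = Add(Mul(Add(Mul(-5, Pow(-12, 2)), Mul(-1, 302)), 1097), 1475) = Add(Mul(Add(Mul(-5, 144), -302), 1097), 1475) = Add(Mul(Add(-720, -302), 1097), 1475) = Add(Mul(-1022, 1097), 1475) = Add(-1121134, 1475) = -1119659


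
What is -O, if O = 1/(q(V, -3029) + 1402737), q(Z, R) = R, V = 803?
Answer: -1/1399708 ≈ -7.1443e-7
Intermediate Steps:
O = 1/1399708 (O = 1/(-3029 + 1402737) = 1/1399708 ≈ 7.1443e-7)
-O = -1*1/1399708 = -1/1399708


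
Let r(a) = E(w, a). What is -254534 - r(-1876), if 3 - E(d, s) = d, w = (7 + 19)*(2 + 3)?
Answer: -254407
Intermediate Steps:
w = 130 (w = 26*5 = 130)
E(d, s) = 3 - d
r(a) = -127 (r(a) = 3 - 1*130 = 3 - 130 = -127)
-254534 - r(-1876) = -254534 - 1*(-127) = -254534 + 127 = -254407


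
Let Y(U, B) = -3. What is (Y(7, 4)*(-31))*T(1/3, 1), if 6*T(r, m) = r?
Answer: 31/6 ≈ 5.1667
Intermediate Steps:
T(r, m) = r/6
(Y(7, 4)*(-31))*T(1/3, 1) = (-3*(-31))*((⅙)/3) = 93*((⅙)*(⅓)) = 93*(1/18) = 31/6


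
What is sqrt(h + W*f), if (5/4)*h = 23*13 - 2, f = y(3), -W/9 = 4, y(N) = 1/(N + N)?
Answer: sqrt(5790)/5 ≈ 15.218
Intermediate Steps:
y(N) = 1/(2*N)
W = -36 (W = -9*4 = -36)
f = 1/6 (f = (1/2)/3 = (1/2)*(1/3) = 1/6 ≈ 0.16667)
h = 1188/5 (h = 4*(23*13 - 2)/5 = 4*(299 - 2)/5 = (4/5)*297 = 1188/5 ≈ 237.60)
sqrt(h + W*f) = sqrt(1188/5 - 36*1/6) = sqrt(1188/5 - 6) = sqrt(1158/5) = sqrt(5790)/5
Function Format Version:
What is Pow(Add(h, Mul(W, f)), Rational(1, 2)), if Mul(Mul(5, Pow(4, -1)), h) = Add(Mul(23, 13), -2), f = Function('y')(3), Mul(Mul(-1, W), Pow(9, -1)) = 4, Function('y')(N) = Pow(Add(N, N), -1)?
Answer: Mul(Rational(1, 5), Pow(5790, Rational(1, 2))) ≈ 15.218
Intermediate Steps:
Function('y')(N) = Mul(Rational(1, 2), Pow(N, -1)) (Function('y')(N) = Pow(Mul(2, N), -1) = Mul(Rational(1, 2), Pow(N, -1)))
W = -36 (W = Mul(-9, 4) = -36)
f = Rational(1, 6) (f = Mul(Rational(1, 2), Pow(3, -1)) = Mul(Rational(1, 2), Rational(1, 3)) = Rational(1, 6) ≈ 0.16667)
h = Rational(1188, 5) (h = Mul(Rational(4, 5), Add(Mul(23, 13), -2)) = Mul(Rational(4, 5), Add(299, -2)) = Mul(Rational(4, 5), 297) = Rational(1188, 5) ≈ 237.60)
Pow(Add(h, Mul(W, f)), Rational(1, 2)) = Pow(Add(Rational(1188, 5), Mul(-36, Rational(1, 6))), Rational(1, 2)) = Pow(Add(Rational(1188, 5), -6), Rational(1, 2)) = Pow(Rational(1158, 5), Rational(1, 2)) = Mul(Rational(1, 5), Pow(5790, Rational(1, 2)))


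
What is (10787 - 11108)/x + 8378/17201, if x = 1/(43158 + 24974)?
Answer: -376192260394/17201 ≈ -2.1870e+7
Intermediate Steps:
x = 1/68132 ≈ 1.4677e-5
(10787 - 11108)/x + 8378/17201 = (10787 - 11108)/(1/68132) + 8378/17201 = -321*68132 + 8378*(1/17201) = -21870372 + 8378/17201 = -376192260394/17201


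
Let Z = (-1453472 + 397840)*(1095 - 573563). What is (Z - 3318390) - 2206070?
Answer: 604310015316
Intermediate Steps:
Z = 604315539776 (Z = -1055632*(-572468) = 604315539776)
(Z - 3318390) - 2206070 = (604315539776 - 3318390) - 2206070 = 604312221386 - 2206070 = 604310015316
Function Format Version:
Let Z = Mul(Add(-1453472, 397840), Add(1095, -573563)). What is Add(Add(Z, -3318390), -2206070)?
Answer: 604310015316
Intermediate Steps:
Z = 604315539776 (Z = Mul(-1055632, -572468) = 604315539776)
Add(Add(Z, -3318390), -2206070) = Add(Add(604315539776, -3318390), -2206070) = Add(604312221386, -2206070) = 604310015316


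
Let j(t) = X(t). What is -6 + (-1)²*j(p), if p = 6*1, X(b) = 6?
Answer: 0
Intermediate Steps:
p = 6
j(t) = 6
-6 + (-1)²*j(p) = -6 + (-1)²*6 = -6 + 1*6 = -6 + 6 = 0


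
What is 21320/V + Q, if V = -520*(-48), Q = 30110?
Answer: 1445321/48 ≈ 30111.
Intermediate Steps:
V = 24960
21320/V + Q = 21320/24960 + 30110 = 21320*(1/24960) + 30110 = 41/48 + 30110 = 1445321/48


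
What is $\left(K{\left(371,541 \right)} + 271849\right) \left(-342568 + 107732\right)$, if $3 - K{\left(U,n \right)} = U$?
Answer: $-63753512116$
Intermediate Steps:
$K{\left(U,n \right)} = 3 - U$
$\left(K{\left(371,541 \right)} + 271849\right) \left(-342568 + 107732\right) = \left(\left(3 - 371\right) + 271849\right) \left(-342568 + 107732\right) = \left(\left(3 - 371\right) + 271849\right) \left(-234836\right) = \left(-368 + 271849\right) \left(-234836\right) = 271481 \left(-234836\right) = -63753512116$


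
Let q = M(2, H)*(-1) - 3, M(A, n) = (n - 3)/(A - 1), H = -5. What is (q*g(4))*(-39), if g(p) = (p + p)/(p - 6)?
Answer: 780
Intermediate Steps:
M(A, n) = (-3 + n)/(-1 + A)
q = 5 (q = ((-3 - 5)/(-1 + 2))*(-1) - 3 = (-8/1)*(-1) - 3 = (1*(-8))*(-1) - 3 = -8*(-1) - 3 = 8 - 3 = 5)
g(p) = 2*p/(-6 + p) (g(p) = (2*p)/(-6 + p) = 2*p/(-6 + p))
(q*g(4))*(-39) = (5*(2*4/(-6 + 4)))*(-39) = (5*(2*4/(-2)))*(-39) = (5*(2*4*(-1/2)))*(-39) = (5*(-4))*(-39) = -20*(-39) = 780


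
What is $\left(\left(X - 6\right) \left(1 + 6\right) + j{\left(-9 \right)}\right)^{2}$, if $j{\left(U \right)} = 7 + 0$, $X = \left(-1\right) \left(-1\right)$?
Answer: $784$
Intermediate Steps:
$X = 1$
$j{\left(U \right)} = 7$
$\left(\left(X - 6\right) \left(1 + 6\right) + j{\left(-9 \right)}\right)^{2} = \left(\left(1 - 6\right) \left(1 + 6\right) + 7\right)^{2} = \left(\left(1 - 6\right) 7 + 7\right)^{2} = \left(\left(-5\right) 7 + 7\right)^{2} = \left(-35 + 7\right)^{2} = \left(-28\right)^{2} = 784$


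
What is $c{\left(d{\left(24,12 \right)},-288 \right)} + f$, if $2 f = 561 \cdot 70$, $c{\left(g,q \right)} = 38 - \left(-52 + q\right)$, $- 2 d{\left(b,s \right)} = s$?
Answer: $20013$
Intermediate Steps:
$d{\left(b,s \right)} = - \frac{s}{2}$
$c{\left(g,q \right)} = 90 - q$
$f = 19635$ ($f = \frac{561 \cdot 70}{2} = \frac{1}{2} \cdot 39270 = 19635$)
$c{\left(d{\left(24,12 \right)},-288 \right)} + f = \left(90 - -288\right) + 19635 = \left(90 + 288\right) + 19635 = 378 + 19635 = 20013$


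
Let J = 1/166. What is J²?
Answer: 1/27556 ≈ 3.6290e-5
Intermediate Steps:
J = 1/166 ≈ 0.0060241
J² = (1/166)² = 1/27556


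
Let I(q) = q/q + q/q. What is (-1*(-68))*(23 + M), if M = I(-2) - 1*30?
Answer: -340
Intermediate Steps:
I(q) = 2 (I(q) = 1 + 1 = 2)
M = -28 (M = 2 - 1*30 = 2 - 30 = -28)
(-1*(-68))*(23 + M) = (-1*(-68))*(23 - 28) = 68*(-5) = -340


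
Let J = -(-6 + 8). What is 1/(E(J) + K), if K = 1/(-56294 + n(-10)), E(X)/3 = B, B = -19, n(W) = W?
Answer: -56304/3209329 ≈ -0.017544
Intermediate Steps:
J = -2 (J = -1*2 = -2)
E(X) = -57 (E(X) = 3*(-19) = -57)
K = -1/56304 (K = 1/(-56294 - 10) = 1/(-56304) = -1/56304 ≈ -1.7761e-5)
1/(E(J) + K) = 1/(-57 - 1/56304) = 1/(-3209329/56304) = -56304/3209329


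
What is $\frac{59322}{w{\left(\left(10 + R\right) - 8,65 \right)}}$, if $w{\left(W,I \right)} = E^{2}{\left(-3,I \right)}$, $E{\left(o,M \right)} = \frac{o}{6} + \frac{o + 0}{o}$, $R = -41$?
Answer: $237288$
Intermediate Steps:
$E{\left(o,M \right)} = 1 + \frac{o}{6}$ ($E{\left(o,M \right)} = o \frac{1}{6} + \frac{o}{o} = \frac{o}{6} + 1 = 1 + \frac{o}{6}$)
$w{\left(W,I \right)} = \frac{1}{4}$ ($w{\left(W,I \right)} = \left(1 + \frac{1}{6} \left(-3\right)\right)^{2} = \left(1 - \frac{1}{2}\right)^{2} = \left(\frac{1}{2}\right)^{2} = \frac{1}{4}$)
$\frac{59322}{w{\left(\left(10 + R\right) - 8,65 \right)}} = 59322 \frac{1}{\frac{1}{4}} = 59322 \cdot 4 = 237288$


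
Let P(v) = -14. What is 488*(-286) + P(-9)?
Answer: -139582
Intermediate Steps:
488*(-286) + P(-9) = 488*(-286) - 14 = -139568 - 14 = -139582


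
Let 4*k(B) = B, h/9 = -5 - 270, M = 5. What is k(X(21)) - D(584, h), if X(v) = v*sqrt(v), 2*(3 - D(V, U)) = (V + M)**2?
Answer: 346915/2 + 21*sqrt(21)/4 ≈ 1.7348e+5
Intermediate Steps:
h = -2475 (h = 9*(-5 - 270) = 9*(-275) = -2475)
D(V, U) = 3 - (5 + V)**2/2 (D(V, U) = 3 - (V + 5)**2/2 = 3 - (5 + V)**2/2)
X(v) = v**(3/2)
k(B) = B/4
k(X(21)) - D(584, h) = 21**(3/2)/4 - (3 - (5 + 584)**2/2) = (21*sqrt(21))/4 - (3 - 1/2*589**2) = 21*sqrt(21)/4 - (3 - 1/2*346921) = 21*sqrt(21)/4 - (3 - 346921/2) = 21*sqrt(21)/4 - 1*(-346915/2) = 21*sqrt(21)/4 + 346915/2 = 346915/2 + 21*sqrt(21)/4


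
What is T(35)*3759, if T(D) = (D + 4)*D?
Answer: 5131035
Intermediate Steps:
T(D) = D*(4 + D) (T(D) = (4 + D)*D = D*(4 + D))
T(35)*3759 = (35*(4 + 35))*3759 = (35*39)*3759 = 1365*3759 = 5131035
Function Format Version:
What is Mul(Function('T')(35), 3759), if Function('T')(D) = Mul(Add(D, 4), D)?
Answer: 5131035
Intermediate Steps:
Function('T')(D) = Mul(D, Add(4, D)) (Function('T')(D) = Mul(Add(4, D), D) = Mul(D, Add(4, D)))
Mul(Function('T')(35), 3759) = Mul(Mul(35, Add(4, 35)), 3759) = Mul(Mul(35, 39), 3759) = Mul(1365, 3759) = 5131035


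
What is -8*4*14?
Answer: -448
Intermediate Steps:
-8*4*14 = -32*14 = -448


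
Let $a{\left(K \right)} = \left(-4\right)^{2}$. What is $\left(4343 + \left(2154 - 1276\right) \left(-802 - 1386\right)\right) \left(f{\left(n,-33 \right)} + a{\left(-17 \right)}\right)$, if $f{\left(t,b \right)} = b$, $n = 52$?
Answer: $32584257$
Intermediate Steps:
$a{\left(K \right)} = 16$
$\left(4343 + \left(2154 - 1276\right) \left(-802 - 1386\right)\right) \left(f{\left(n,-33 \right)} + a{\left(-17 \right)}\right) = \left(4343 + \left(2154 - 1276\right) \left(-802 - 1386\right)\right) \left(-33 + 16\right) = \left(4343 + 878 \left(-2188\right)\right) \left(-17\right) = \left(4343 - 1921064\right) \left(-17\right) = \left(-1916721\right) \left(-17\right) = 32584257$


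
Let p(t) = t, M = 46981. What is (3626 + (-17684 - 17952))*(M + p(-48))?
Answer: -1502325330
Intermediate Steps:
(3626 + (-17684 - 17952))*(M + p(-48)) = (3626 + (-17684 - 17952))*(46981 - 48) = (3626 - 35636)*46933 = -32010*46933 = -1502325330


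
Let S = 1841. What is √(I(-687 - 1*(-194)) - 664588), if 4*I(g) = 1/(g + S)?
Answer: 3*I*√134180612535/1348 ≈ 815.22*I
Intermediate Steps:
I(g) = 1/(4*(1841 + g)) (I(g) = 1/(4*(g + 1841)) = 1/(4*(1841 + g)))
√(I(-687 - 1*(-194)) - 664588) = √(1/(4*(1841 + (-687 - 1*(-194)))) - 664588) = √(1/(4*(1841 + (-687 + 194))) - 664588) = √(1/(4*(1841 - 493)) - 664588) = √((¼)/1348 - 664588) = √((¼)*(1/1348) - 664588) = √(1/5392 - 664588) = √(-3583458495/5392) = 3*I*√134180612535/1348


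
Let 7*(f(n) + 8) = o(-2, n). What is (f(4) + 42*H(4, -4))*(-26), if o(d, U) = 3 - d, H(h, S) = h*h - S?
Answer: -151554/7 ≈ -21651.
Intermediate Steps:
H(h, S) = h² - S
f(n) = -51/7 (f(n) = -8 + (3 - 1*(-2))/7 = -8 + (3 + 2)/7 = -8 + (⅐)*5 = -8 + 5/7 = -51/7)
(f(4) + 42*H(4, -4))*(-26) = (-51/7 + 42*(4² - 1*(-4)))*(-26) = (-51/7 + 42*(16 + 4))*(-26) = (-51/7 + 42*20)*(-26) = (-51/7 + 840)*(-26) = (5829/7)*(-26) = -151554/7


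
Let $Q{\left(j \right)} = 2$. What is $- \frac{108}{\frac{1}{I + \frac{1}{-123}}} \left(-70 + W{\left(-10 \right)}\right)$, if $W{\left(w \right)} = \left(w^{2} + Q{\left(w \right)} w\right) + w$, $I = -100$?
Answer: $0$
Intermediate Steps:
$W{\left(w \right)} = w^{2} + 3 w$ ($W{\left(w \right)} = \left(w^{2} + 2 w\right) + w = w^{2} + 3 w$)
$- \frac{108}{\frac{1}{I + \frac{1}{-123}}} \left(-70 + W{\left(-10 \right)}\right) = - \frac{108}{\frac{1}{-100 + \frac{1}{-123}}} \left(-70 - 10 \left(3 - 10\right)\right) = - \frac{108}{\frac{1}{-100 - \frac{1}{123}}} \left(-70 - -70\right) = - \frac{108}{\frac{1}{- \frac{12301}{123}}} \left(-70 + 70\right) = - \frac{108}{- \frac{123}{12301}} \cdot 0 = \left(-108\right) \left(- \frac{12301}{123}\right) 0 = \frac{442836}{41} \cdot 0 = 0$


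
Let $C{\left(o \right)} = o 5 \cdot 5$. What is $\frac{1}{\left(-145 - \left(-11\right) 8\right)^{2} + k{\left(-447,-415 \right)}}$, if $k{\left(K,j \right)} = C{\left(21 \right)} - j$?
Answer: $\frac{1}{4189} \approx 0.00023872$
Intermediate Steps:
$C{\left(o \right)} = 25 o$ ($C{\left(o \right)} = 5 o 5 = 25 o$)
$k{\left(K,j \right)} = 525 - j$ ($k{\left(K,j \right)} = 25 \cdot 21 - j = 525 - j$)
$\frac{1}{\left(-145 - \left(-11\right) 8\right)^{2} + k{\left(-447,-415 \right)}} = \frac{1}{\left(-145 - \left(-11\right) 8\right)^{2} + \left(525 - -415\right)} = \frac{1}{\left(-145 - -88\right)^{2} + \left(525 + 415\right)} = \frac{1}{\left(-145 + 88\right)^{2} + 940} = \frac{1}{\left(-57\right)^{2} + 940} = \frac{1}{3249 + 940} = \frac{1}{4189}$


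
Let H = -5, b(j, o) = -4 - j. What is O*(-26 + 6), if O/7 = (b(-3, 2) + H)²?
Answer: -5040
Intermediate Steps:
O = 252 (O = 7*((-4 - 1*(-3)) - 5)² = 7*((-4 + 3) - 5)² = 7*(-1 - 5)² = 7*(-6)² = 7*36 = 252)
O*(-26 + 6) = 252*(-26 + 6) = 252*(-20) = -5040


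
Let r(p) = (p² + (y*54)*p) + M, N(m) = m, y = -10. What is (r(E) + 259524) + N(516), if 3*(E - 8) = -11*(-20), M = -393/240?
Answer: 160368101/720 ≈ 2.2273e+5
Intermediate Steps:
M = -131/80 (M = -393*1/240 = -131/80 ≈ -1.6375)
E = 244/3 (E = 8 + (-11*(-20))/3 = 8 + (⅓)*220 = 8 + 220/3 = 244/3 ≈ 81.333)
r(p) = -131/80 + p² - 540*p (r(p) = (p² + (-10*54)*p) - 131/80 = (p² - 540*p) - 131/80 = -131/80 + p² - 540*p)
(r(E) + 259524) + N(516) = ((-131/80 + (244/3)² - 540*244/3) + 259524) + 516 = ((-131/80 + 59536/9 - 43920) + 259524) + 516 = (-26860699/720 + 259524) + 516 = 159996581/720 + 516 = 160368101/720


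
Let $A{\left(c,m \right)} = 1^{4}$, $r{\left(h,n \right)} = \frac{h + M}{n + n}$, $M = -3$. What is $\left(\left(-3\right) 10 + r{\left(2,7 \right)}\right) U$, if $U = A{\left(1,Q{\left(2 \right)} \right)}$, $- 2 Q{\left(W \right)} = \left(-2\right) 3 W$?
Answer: $- \frac{421}{14} \approx -30.071$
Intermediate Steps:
$r{\left(h,n \right)} = \frac{-3 + h}{2 n}$ ($r{\left(h,n \right)} = \frac{h - 3}{n + n} = \frac{-3 + h}{2 n}$)
$Q{\left(W \right)} = 3 W$ ($Q{\left(W \right)} = - \frac{\left(-2\right) 3 W}{2} = - \frac{\left(-6\right) W}{2} = 3 W$)
$A{\left(c,m \right)} = 1$
$U = 1$
$\left(\left(-3\right) 10 + r{\left(2,7 \right)}\right) U = \left(\left(-3\right) 10 + \frac{-3 + 2}{2 \cdot 7}\right) 1 = \left(-30 + \frac{1}{2} \cdot \frac{1}{7} \left(-1\right)\right) 1 = \left(-30 - \frac{1}{14}\right) 1 = \left(- \frac{421}{14}\right) 1 = - \frac{421}{14}$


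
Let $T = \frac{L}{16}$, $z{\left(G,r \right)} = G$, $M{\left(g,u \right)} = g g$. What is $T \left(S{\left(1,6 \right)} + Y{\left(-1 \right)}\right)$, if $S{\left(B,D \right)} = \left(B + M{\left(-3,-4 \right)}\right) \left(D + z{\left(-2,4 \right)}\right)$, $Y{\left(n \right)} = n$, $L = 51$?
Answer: $\frac{1989}{16} \approx 124.31$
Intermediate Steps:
$M{\left(g,u \right)} = g^{2}$
$T = \frac{51}{16} \approx 3.1875$
$S{\left(B,D \right)} = \left(-2 + D\right) \left(9 + B\right)$ ($S{\left(B,D \right)} = \left(B + \left(-3\right)^{2}\right) \left(D - 2\right) = \left(B + 9\right) \left(-2 + D\right) = \left(9 + B\right) \left(-2 + D\right) = \left(-2 + D\right) \left(9 + B\right)$)
$T \left(S{\left(1,6 \right)} + Y{\left(-1 \right)}\right) = \frac{51 \left(\left(-18 - 2 + 9 \cdot 6 + 1 \cdot 6\right) - 1\right)}{16} = \frac{51 \left(\left(-18 - 2 + 54 + 6\right) - 1\right)}{16} = \frac{51 \left(40 - 1\right)}{16} = \frac{51}{16} \cdot 39 = \frac{1989}{16}$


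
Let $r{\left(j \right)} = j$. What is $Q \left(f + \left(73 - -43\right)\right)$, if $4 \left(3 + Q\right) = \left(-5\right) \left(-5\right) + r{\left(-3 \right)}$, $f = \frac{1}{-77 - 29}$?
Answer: $\frac{61475}{212} \approx 289.98$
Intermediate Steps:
$f = - \frac{1}{106}$ ($f = \frac{1}{-106} = - \frac{1}{106} \approx -0.009434$)
$Q = \frac{5}{2}$ ($Q = -3 + \frac{\left(-5\right) \left(-5\right) - 3}{4} = -3 + \frac{25 - 3}{4} = -3 + \frac{1}{4} \cdot 22 = -3 + \frac{11}{2} = \frac{5}{2} \approx 2.5$)
$Q \left(f + \left(73 - -43\right)\right) = \frac{5 \left(- \frac{1}{106} + \left(73 - -43\right)\right)}{2} = \frac{5 \left(- \frac{1}{106} + \left(73 + 43\right)\right)}{2} = \frac{5 \left(- \frac{1}{106} + 116\right)}{2} = \frac{5}{2} \cdot \frac{12295}{106} = \frac{61475}{212}$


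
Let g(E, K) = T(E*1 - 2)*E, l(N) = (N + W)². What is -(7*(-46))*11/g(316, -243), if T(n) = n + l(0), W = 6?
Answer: 253/7900 ≈ 0.032025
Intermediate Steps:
l(N) = (6 + N)² (l(N) = (N + 6)² = (6 + N)²)
T(n) = 36 + n (T(n) = n + (6 + 0)² = n + 6² = n + 36 = 36 + n)
g(E, K) = E*(34 + E) (g(E, K) = (36 + (E*1 - 2))*E = (36 + (E - 2))*E = (36 + (-2 + E))*E = (34 + E)*E = E*(34 + E))
-(7*(-46))*11/g(316, -243) = -(7*(-46))*11/(316*(34 + 316)) = -(-322*11)/(316*350) = -(-3542)/110600 = -1*(-253/7900) = 253/7900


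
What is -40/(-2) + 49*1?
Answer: 69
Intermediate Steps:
-40/(-2) + 49*1 = -40*(-½) + 49 = 20 + 49 = 69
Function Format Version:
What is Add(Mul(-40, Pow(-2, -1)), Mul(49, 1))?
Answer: 69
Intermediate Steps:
Add(Mul(-40, Pow(-2, -1)), Mul(49, 1)) = Add(Mul(-40, Rational(-1, 2)), 49) = Add(20, 49) = 69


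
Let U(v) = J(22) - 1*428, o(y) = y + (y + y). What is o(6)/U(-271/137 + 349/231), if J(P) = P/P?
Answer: -18/427 ≈ -0.042155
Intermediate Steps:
J(P) = 1
o(y) = 3*y (o(y) = y + 2*y = 3*y)
U(v) = -427 (U(v) = 1 - 1*428 = 1 - 428 = -427)
o(6)/U(-271/137 + 349/231) = (3*6)/(-427) = 18*(-1/427) = -18/427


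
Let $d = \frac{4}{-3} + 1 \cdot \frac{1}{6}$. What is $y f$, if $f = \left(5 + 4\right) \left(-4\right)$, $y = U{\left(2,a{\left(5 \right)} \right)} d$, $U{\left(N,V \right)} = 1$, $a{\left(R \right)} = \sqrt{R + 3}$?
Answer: $42$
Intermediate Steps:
$a{\left(R \right)} = \sqrt{3 + R}$
$d = - \frac{7}{6}$ ($d = 4 \left(- \frac{1}{3}\right) + 1 \cdot \frac{1}{6} = - \frac{4}{3} + \frac{1}{6} = - \frac{7}{6} \approx -1.1667$)
$y = - \frac{7}{6}$ ($y = 1 \left(- \frac{7}{6}\right) = - \frac{7}{6} \approx -1.1667$)
$f = -36$ ($f = 9 \left(-4\right) = -36$)
$y f = \left(- \frac{7}{6}\right) \left(-36\right) = 42$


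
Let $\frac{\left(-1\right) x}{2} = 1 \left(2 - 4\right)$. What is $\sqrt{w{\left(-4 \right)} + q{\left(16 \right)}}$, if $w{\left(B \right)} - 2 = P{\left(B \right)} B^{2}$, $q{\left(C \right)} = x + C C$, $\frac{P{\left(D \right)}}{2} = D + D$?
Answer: $\sqrt{6} \approx 2.4495$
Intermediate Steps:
$P{\left(D \right)} = 4 D$ ($P{\left(D \right)} = 2 \left(D + D\right) = 2 \cdot 2 D = 4 D$)
$x = 4$ ($x = - 2 \cdot 1 \left(2 - 4\right) = - 2 \cdot 1 \left(-2\right) = \left(-2\right) \left(-2\right) = 4$)
$q{\left(C \right)} = 4 + C^{2}$ ($q{\left(C \right)} = 4 + C C = 4 + C^{2}$)
$w{\left(B \right)} = 2 + 4 B^{3}$ ($w{\left(B \right)} = 2 + 4 B B^{2} = 2 + 4 B^{3}$)
$\sqrt{w{\left(-4 \right)} + q{\left(16 \right)}} = \sqrt{\left(2 + 4 \left(-4\right)^{3}\right) + \left(4 + 16^{2}\right)} = \sqrt{\left(2 + 4 \left(-64\right)\right) + \left(4 + 256\right)} = \sqrt{\left(2 - 256\right) + 260} = \sqrt{-254 + 260} = \sqrt{6}$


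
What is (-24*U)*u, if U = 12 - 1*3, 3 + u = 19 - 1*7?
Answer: -1944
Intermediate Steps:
u = 9 (u = -3 + (19 - 1*7) = -3 + (19 - 7) = -3 + 12 = 9)
U = 9 (U = 12 - 3 = 9)
(-24*U)*u = -24*9*9 = -216*9 = -1944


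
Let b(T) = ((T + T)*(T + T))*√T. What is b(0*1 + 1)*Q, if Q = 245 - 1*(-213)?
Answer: 1832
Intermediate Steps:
Q = 458 (Q = 245 + 213 = 458)
b(T) = 4*T^(5/2) (b(T) = ((2*T)*(2*T))*√T = (4*T²)*√T = 4*T^(5/2))
b(0*1 + 1)*Q = (4*(0*1 + 1)^(5/2))*458 = (4*(0 + 1)^(5/2))*458 = (4*1^(5/2))*458 = (4*1)*458 = 4*458 = 1832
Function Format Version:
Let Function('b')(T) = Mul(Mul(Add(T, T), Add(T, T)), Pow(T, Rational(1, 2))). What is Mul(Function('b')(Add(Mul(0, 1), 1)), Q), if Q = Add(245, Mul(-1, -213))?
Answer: 1832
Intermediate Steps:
Q = 458 (Q = Add(245, 213) = 458)
Function('b')(T) = Mul(4, Pow(T, Rational(5, 2))) (Function('b')(T) = Mul(Mul(Mul(2, T), Mul(2, T)), Pow(T, Rational(1, 2))) = Mul(Mul(4, Pow(T, 2)), Pow(T, Rational(1, 2))) = Mul(4, Pow(T, Rational(5, 2))))
Mul(Function('b')(Add(Mul(0, 1), 1)), Q) = Mul(Mul(4, Pow(Add(Mul(0, 1), 1), Rational(5, 2))), 458) = Mul(Mul(4, Pow(Add(0, 1), Rational(5, 2))), 458) = Mul(Mul(4, Pow(1, Rational(5, 2))), 458) = Mul(Mul(4, 1), 458) = Mul(4, 458) = 1832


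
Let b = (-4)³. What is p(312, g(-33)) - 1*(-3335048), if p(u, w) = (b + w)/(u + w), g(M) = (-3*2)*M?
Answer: 850437307/255 ≈ 3.3350e+6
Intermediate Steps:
b = -64
g(M) = -6*M
p(u, w) = (-64 + w)/(u + w)
p(312, g(-33)) - 1*(-3335048) = (-64 - 6*(-33))/(312 - 6*(-33)) - 1*(-3335048) = (-64 + 198)/(312 + 198) + 3335048 = 134/510 + 3335048 = (1/510)*134 + 3335048 = 67/255 + 3335048 = 850437307/255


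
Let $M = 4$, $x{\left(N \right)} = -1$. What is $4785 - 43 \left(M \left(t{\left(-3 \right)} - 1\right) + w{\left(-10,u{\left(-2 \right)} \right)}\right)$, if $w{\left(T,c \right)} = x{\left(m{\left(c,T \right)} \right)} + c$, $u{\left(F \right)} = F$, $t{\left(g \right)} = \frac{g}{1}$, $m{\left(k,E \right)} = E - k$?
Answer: $5602$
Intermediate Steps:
$t{\left(g \right)} = g$ ($t{\left(g \right)} = g 1 = g$)
$w{\left(T,c \right)} = -1 + c$
$4785 - 43 \left(M \left(t{\left(-3 \right)} - 1\right) + w{\left(-10,u{\left(-2 \right)} \right)}\right) = 4785 - 43 \left(4 \left(-3 - 1\right) - 3\right) = 4785 - 43 \left(4 \left(-4\right) - 3\right) = 4785 - 43 \left(-16 - 3\right) = 4785 - 43 \left(-19\right) = 4785 - -817 = 4785 + 817 = 5602$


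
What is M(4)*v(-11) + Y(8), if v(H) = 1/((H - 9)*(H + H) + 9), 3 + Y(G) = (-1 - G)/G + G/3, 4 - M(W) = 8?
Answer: -15811/10776 ≈ -1.4672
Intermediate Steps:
M(W) = -4 (M(W) = 4 - 1*8 = 4 - 8 = -4)
Y(G) = -3 + G/3 + (-1 - G)/G (Y(G) = -3 + ((-1 - G)/G + G/3) = -3 + (G/3 + (-1 - G)/G) = -3 + G/3 + (-1 - G)/G)
v(H) = 1/(9 + 2*H*(-9 + H)) (v(H) = 1/((-9 + H)*(2*H) + 9) = 1/(2*H*(-9 + H) + 9) = 1/(9 + 2*H*(-9 + H)))
M(4)*v(-11) + Y(8) = -4/(9 - 18*(-11) + 2*(-11)²) + (-4 - 1/8 + (⅓)*8) = -4/(9 + 198 + 2*121) + (-4 - 1*⅛ + 8/3) = -4/(9 + 198 + 242) + (-4 - ⅛ + 8/3) = -4/449 - 35/24 = -15811/10776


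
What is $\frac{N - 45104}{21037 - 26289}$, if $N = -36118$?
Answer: $\frac{40611}{2626} \approx 15.465$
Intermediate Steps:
$\frac{N - 45104}{21037 - 26289} = \frac{-36118 - 45104}{21037 - 26289} = - \frac{81222}{-5252} = \left(-81222\right) \left(- \frac{1}{5252}\right) = \frac{40611}{2626}$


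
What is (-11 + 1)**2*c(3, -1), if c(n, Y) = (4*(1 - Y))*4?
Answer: 3200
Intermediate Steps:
c(n, Y) = 16 - 16*Y (c(n, Y) = (4 - 4*Y)*4 = 16 - 16*Y)
(-11 + 1)**2*c(3, -1) = (-11 + 1)**2*(16 - 16*(-1)) = (-10)**2*(16 + 16) = 100*32 = 3200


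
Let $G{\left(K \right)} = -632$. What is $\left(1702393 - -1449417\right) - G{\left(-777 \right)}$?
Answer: $3152442$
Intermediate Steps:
$\left(1702393 - -1449417\right) - G{\left(-777 \right)} = \left(1702393 - -1449417\right) - -632 = \left(1702393 + 1449417\right) + 632 = 3151810 + 632 = 3152442$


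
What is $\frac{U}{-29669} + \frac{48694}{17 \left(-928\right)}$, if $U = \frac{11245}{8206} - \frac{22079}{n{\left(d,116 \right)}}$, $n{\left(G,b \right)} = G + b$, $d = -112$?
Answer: $- \frac{2785207339845}{960221282416} \approx -2.9006$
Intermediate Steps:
$U = - \frac{90567647}{16412}$ ($U = \frac{11245}{8206} - \frac{22079}{-112 + 116} = 11245 \cdot \frac{1}{8206} - \frac{22079}{4} = \frac{11245}{8206} - \frac{22079}{4} = - \frac{90567647}{16412} \approx -5518.4$)
$\frac{U}{-29669} + \frac{48694}{17 \left(-928\right)} = - \frac{90567647}{16412 \left(-29669\right)} + \frac{48694}{17 \left(-928\right)} = \left(- \frac{90567647}{16412}\right) \left(- \frac{1}{29669}\right) + \frac{48694}{-15776} = \frac{90567647}{486927628} + 48694 \left(- \frac{1}{15776}\right) = \frac{90567647}{486927628} - \frac{24347}{7888} = - \frac{2785207339845}{960221282416}$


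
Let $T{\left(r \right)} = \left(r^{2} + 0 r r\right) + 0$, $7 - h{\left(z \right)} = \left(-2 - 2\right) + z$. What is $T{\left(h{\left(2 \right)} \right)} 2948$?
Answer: $238788$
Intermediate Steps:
$h{\left(z \right)} = 11 - z$ ($h{\left(z \right)} = 7 - \left(\left(-2 - 2\right) + z\right) = 7 - \left(-4 + z\right) = 11 - z$)
$T{\left(r \right)} = r^{2}$ ($T{\left(r \right)} = \left(r^{2} + 0 r\right) + 0 = \left(r^{2} + 0\right) + 0 = r^{2} + 0 = r^{2}$)
$T{\left(h{\left(2 \right)} \right)} 2948 = \left(11 - 2\right)^{2} \cdot 2948 = 9^{2} \cdot 2948 = 81 \cdot 2948 = 238788$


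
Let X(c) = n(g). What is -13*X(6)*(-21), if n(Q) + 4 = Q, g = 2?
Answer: -546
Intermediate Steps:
n(Q) = -4 + Q
X(c) = -2 (X(c) = -4 + 2 = -2)
-13*X(6)*(-21) = -13*(-2)*(-21) = 26*(-21) = -546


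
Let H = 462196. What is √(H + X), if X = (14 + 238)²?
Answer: 10*√5257 ≈ 725.05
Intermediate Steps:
X = 63504 (X = 252² = 63504)
√(H + X) = √(462196 + 63504) = √525700 = 10*√5257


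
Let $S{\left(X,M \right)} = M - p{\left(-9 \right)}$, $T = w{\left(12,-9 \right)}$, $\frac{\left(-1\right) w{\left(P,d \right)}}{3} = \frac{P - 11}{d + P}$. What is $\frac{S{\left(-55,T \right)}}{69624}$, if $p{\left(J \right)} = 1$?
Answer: $- \frac{1}{34812} \approx -2.8726 \cdot 10^{-5}$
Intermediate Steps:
$w{\left(P,d \right)} = - \frac{3 \left(-11 + P\right)}{P + d}$ ($w{\left(P,d \right)} = - 3 \frac{P - 11}{d + P} = - 3 \frac{-11 + P}{P + d} = - \frac{3 \left(-11 + P\right)}{P + d}$)
$T = -1$ ($T = \frac{3 \left(11 - 12\right)}{12 - 9} = \frac{3 \left(11 - 12\right)}{3} = 3 \cdot \frac{1}{3} \left(-1\right) = -1$)
$S{\left(X,M \right)} = -1 + M$ ($S{\left(X,M \right)} = M - 1 = -1 + M$)
$\frac{S{\left(-55,T \right)}}{69624} = \frac{-1 - 1}{69624} = \left(-2\right) \frac{1}{69624} = - \frac{1}{34812}$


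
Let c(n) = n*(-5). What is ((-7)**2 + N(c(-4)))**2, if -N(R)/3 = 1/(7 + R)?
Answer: 193600/81 ≈ 2390.1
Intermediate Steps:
c(n) = -5*n
N(R) = -3/(7 + R)
((-7)**2 + N(c(-4)))**2 = ((-7)**2 - 3/(7 - 5*(-4)))**2 = (49 - 3/(7 + 20))**2 = (49 - 3/27)**2 = (49 - 3*1/27)**2 = (49 - 1/9)**2 = (440/9)**2 = 193600/81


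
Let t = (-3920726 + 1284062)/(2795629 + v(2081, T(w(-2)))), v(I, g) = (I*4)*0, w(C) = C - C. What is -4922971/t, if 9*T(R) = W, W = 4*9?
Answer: 13762800493759/2636664 ≈ 5.2198e+6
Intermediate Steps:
w(C) = 0
W = 36
T(R) = 4 (T(R) = (⅑)*36 = 4)
v(I, g) = 0 (v(I, g) = (4*I)*0 = 0)
t = -2636664/2795629 (t = (-3920726 + 1284062)/(2795629 + 0) = -2636664/2795629 ≈ -0.94314)
-4922971/t = -4922971/(-2636664/2795629) = -4922971*(-2795629/2636664) = 13762800493759/2636664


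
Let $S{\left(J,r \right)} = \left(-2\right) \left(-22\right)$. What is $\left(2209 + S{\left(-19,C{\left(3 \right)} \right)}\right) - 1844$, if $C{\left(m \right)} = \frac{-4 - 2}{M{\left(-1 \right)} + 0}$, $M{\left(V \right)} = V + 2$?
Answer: $409$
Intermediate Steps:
$M{\left(V \right)} = 2 + V$
$C{\left(m \right)} = -6$ ($C{\left(m \right)} = \frac{-4 - 2}{\left(2 - 1\right) + 0} = - \frac{6}{1 + 0} = - \frac{6}{1} = \left(-6\right) 1 = -6$)
$S{\left(J,r \right)} = 44$
$\left(2209 + S{\left(-19,C{\left(3 \right)} \right)}\right) - 1844 = \left(2209 + 44\right) - 1844 = 2253 - 1844 = 409$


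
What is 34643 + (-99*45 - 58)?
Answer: 30130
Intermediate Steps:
34643 + (-99*45 - 58) = 34643 + (-4455 - 58) = 34643 - 4513 = 30130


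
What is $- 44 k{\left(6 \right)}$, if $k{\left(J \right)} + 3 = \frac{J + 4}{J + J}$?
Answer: $\frac{286}{3} \approx 95.333$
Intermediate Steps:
$k{\left(J \right)} = -3 + \frac{4 + J}{2 J}$ ($k{\left(J \right)} = -3 + \frac{J + 4}{J + J} = -3 + \frac{4 + J}{2 J}$)
$- 44 k{\left(6 \right)} = - 44 \left(- \frac{5}{2} + \frac{2}{6}\right) = - 44 \left(- \frac{5}{2} + 2 \cdot \frac{1}{6}\right) = - 44 \left(- \frac{5}{2} + \frac{1}{3}\right) = \left(-44\right) \left(- \frac{13}{6}\right) = \frac{286}{3}$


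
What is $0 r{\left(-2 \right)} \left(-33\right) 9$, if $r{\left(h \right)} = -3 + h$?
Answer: $0$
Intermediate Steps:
$0 r{\left(-2 \right)} \left(-33\right) 9 = 0 \left(-3 - 2\right) \left(-33\right) 9 = 0 \left(-5\right) \left(-33\right) 9 = 0 \left(-33\right) 9 = 0 \cdot 9 = 0$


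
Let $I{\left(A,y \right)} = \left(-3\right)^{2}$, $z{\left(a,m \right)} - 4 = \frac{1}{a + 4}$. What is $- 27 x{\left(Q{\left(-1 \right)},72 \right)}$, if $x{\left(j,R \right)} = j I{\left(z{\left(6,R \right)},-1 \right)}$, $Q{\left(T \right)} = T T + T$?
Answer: $0$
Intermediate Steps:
$Q{\left(T \right)} = T + T^{2}$ ($Q{\left(T \right)} = T^{2} + T = T + T^{2}$)
$z{\left(a,m \right)} = 4 + \frac{1}{4 + a}$ ($z{\left(a,m \right)} = 4 + \frac{1}{a + 4} = 4 + \frac{1}{4 + a}$)
$I{\left(A,y \right)} = 9$
$x{\left(j,R \right)} = 9 j$ ($x{\left(j,R \right)} = j 9 = 9 j$)
$- 27 x{\left(Q{\left(-1 \right)},72 \right)} = - 27 \cdot 9 \left(- (1 - 1)\right) = - 27 \cdot 9 \left(\left(-1\right) 0\right) = - 27 \cdot 9 \cdot 0 = \left(-27\right) 0 = 0$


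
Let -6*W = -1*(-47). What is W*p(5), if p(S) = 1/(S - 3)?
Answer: -47/12 ≈ -3.9167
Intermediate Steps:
p(S) = 1/(-3 + S)
W = -47/6 (W = -(-1)*(-47)/6 = -⅙*47 = -47/6 ≈ -7.8333)
W*p(5) = -47/(6*(-3 + 5)) = -47/6/2 = -47/6*½ = -47/12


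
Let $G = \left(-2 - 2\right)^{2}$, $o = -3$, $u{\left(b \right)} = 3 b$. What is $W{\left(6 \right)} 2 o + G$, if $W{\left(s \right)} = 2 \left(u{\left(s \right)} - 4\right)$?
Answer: $-152$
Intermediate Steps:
$W{\left(s \right)} = -8 + 6 s$ ($W{\left(s \right)} = 2 \left(3 s - 4\right) = 2 \left(-4 + 3 s\right) = -8 + 6 s$)
$G = 16$ ($G = \left(-4\right)^{2} = 16$)
$W{\left(6 \right)} 2 o + G = \left(-8 + 6 \cdot 6\right) 2 \left(-3\right) + 16 = \left(-8 + 36\right) \left(-6\right) + 16 = 28 \left(-6\right) + 16 = -168 + 16 = -152$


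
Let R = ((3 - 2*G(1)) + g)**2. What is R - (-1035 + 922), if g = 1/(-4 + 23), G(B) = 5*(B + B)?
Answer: 144477/361 ≈ 400.21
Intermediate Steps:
G(B) = 10*B (G(B) = 5*(2*B) = 10*B)
g = 1/19 ≈ 0.052632
R = 103684/361 (R = ((3 - 20) + 1/19)**2 = (-17 + 1/19)**2 = (-322/19)**2 = 103684/361 ≈ 287.21)
R - (-1035 + 922) = 103684/361 - (-1035 + 922) = 103684/361 - 1*(-113) = 103684/361 + 113 = 144477/361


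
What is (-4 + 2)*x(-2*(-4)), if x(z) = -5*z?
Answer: 80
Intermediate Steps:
(-4 + 2)*x(-2*(-4)) = (-4 + 2)*(-(-10)*(-4)) = -(-10)*8 = -2*(-40) = 80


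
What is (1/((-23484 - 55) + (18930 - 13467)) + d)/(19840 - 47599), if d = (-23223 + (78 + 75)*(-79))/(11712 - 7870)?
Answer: 319133701/963903404964 ≈ 0.00033108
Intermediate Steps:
d = -17655/1921 (d = (-23223 + 153*(-79))/3842 = (-23223 - 12087)*(1/3842) = -35310*1/3842 = -17655/1921 ≈ -9.1905)
(1/((-23484 - 55) + (18930 - 13467)) + d)/(19840 - 47599) = (1/((-23484 - 55) + (18930 - 13467)) - 17655/1921)/(19840 - 47599) = (1/(-23539 + 5463) - 17655/1921)/(-27759) = (1/(-18076) - 17655/1921)*(-1/27759) = (-1/18076 - 17655/1921)*(-1/27759) = -319133701/34723996*(-1/27759) = 319133701/963903404964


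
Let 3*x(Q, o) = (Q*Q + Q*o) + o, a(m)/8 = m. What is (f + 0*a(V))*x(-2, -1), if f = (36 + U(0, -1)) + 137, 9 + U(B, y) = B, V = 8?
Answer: 820/3 ≈ 273.33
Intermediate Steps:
a(m) = 8*m
U(B, y) = -9 + B
f = 164 (f = (36 + (-9 + 0)) + 137 = (36 - 9) + 137 = 27 + 137 = 164)
x(Q, o) = o/3 + Q²/3 + Q*o/3 (x(Q, o) = ((Q*Q + Q*o) + o)/3 = ((Q² + Q*o) + o)/3 = (o + Q² + Q*o)/3 = o/3 + Q²/3 + Q*o/3)
(f + 0*a(V))*x(-2, -1) = (164 + 0*(8*8))*((⅓)*(-1) + (⅓)*(-2)² + (⅓)*(-2)*(-1)) = (164 + 0*64)*(-⅓ + (⅓)*4 + ⅔) = (164 + 0)*(-⅓ + 4/3 + ⅔) = 164*(5/3) = 820/3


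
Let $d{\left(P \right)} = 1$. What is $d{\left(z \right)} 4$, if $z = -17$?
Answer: $4$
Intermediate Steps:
$d{\left(z \right)} 4 = 1 \cdot 4 = 4$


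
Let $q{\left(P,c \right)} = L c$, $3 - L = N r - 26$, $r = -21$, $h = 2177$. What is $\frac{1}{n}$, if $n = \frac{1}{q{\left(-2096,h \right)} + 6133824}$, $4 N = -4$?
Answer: $6151240$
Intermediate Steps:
$N = -1$ ($N = \frac{1}{4} \left(-4\right) = -1$)
$L = 8$ ($L = 3 - \left(\left(-1\right) \left(-21\right) - 26\right) = 3 - \left(21 - 26\right) = 3 - -5 = 3 + 5 = 8$)
$q{\left(P,c \right)} = 8 c$
$n = \frac{1}{6151240}$ ($n = \frac{1}{8 \cdot 2177 + 6133824} = \frac{1}{17416 + 6133824} = \frac{1}{6151240} \approx 1.6257 \cdot 10^{-7}$)
$\frac{1}{n} = \frac{1}{\frac{1}{6151240}} = 6151240$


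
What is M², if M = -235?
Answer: 55225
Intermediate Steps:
M² = (-235)² = 55225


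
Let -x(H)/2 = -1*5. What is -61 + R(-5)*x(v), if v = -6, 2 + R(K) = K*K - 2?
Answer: 149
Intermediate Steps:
R(K) = -4 + K² (R(K) = -2 + (K*K - 2) = -2 + (K² - 2) = -2 + (-2 + K²) = -4 + K²)
x(H) = 10 (x(H) = -(-2)*5 = -2*(-5) = 10)
-61 + R(-5)*x(v) = -61 + (-4 + (-5)²)*10 = -61 + (-4 + 25)*10 = -61 + 21*10 = -61 + 210 = 149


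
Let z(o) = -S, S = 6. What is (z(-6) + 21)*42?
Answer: 630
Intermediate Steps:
z(o) = -6 (z(o) = -1*6 = -6)
(z(-6) + 21)*42 = (-6 + 21)*42 = 15*42 = 630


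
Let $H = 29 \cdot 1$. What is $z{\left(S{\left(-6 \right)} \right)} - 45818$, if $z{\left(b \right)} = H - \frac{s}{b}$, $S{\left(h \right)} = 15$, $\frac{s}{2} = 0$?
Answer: $-45789$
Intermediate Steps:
$s = 0$ ($s = 2 \cdot 0 = 0$)
$H = 29$
$z{\left(b \right)} = 29$ ($z{\left(b \right)} = 29 - \frac{0}{b} = 29 - 0 = 29 + 0 = 29$)
$z{\left(S{\left(-6 \right)} \right)} - 45818 = 29 - 45818 = -45789$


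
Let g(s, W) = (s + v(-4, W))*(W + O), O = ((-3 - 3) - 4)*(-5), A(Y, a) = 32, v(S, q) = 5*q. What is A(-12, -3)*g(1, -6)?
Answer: -40832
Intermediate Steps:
O = 50 (O = (-6 - 4)*(-5) = -10*(-5) = 50)
g(s, W) = (50 + W)*(s + 5*W) (g(s, W) = (s + 5*W)*(W + 50) = (s + 5*W)*(50 + W) = (50 + W)*(s + 5*W))
A(-12, -3)*g(1, -6) = 32*(5*(-6)**2 + 50*1 + 250*(-6) - 6*1) = 32*(5*36 + 50 - 1500 - 6) = 32*(180 + 50 - 1500 - 6) = 32*(-1276) = -40832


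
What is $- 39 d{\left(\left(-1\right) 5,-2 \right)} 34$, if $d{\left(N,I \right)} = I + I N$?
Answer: $-10608$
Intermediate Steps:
$- 39 d{\left(\left(-1\right) 5,-2 \right)} 34 = - 39 \left(- 2 \left(1 - 5\right)\right) 34 = - 39 \left(\left(-2\right) \left(-4\right)\right) 34 = \left(-39\right) 8 \cdot 34 = \left(-312\right) 34 = -10608$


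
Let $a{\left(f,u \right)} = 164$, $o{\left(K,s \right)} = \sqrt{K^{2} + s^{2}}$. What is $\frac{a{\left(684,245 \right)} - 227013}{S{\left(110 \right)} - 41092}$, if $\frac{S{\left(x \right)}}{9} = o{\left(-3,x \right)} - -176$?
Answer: $\frac{8962350292}{1559901235} + \frac{2041641 \sqrt{12109}}{1559901235} \approx 5.8895$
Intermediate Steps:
$S{\left(x \right)} = 1584 + 9 \sqrt{9 + x^{2}}$ ($S{\left(x \right)} = 9 \left(\sqrt{\left(-3\right)^{2} + x^{2}} - -176\right) = 9 \left(\sqrt{9 + x^{2}} + 176\right) = 9 \left(176 + \sqrt{9 + x^{2}}\right) = 1584 + 9 \sqrt{9 + x^{2}}$)
$\frac{a{\left(684,245 \right)} - 227013}{S{\left(110 \right)} - 41092} = \frac{164 - 227013}{\left(1584 + 9 \sqrt{9 + 110^{2}}\right) - 41092} = - \frac{226849}{\left(1584 + 9 \sqrt{9 + 12100}\right) - 41092} = - \frac{226849}{\left(1584 + 9 \sqrt{12109}\right) - 41092} = - \frac{226849}{-39508 + 9 \sqrt{12109}}$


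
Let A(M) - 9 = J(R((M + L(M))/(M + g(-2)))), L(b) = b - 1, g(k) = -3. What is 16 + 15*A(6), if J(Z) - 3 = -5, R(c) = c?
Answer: 121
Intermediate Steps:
L(b) = -1 + b
J(Z) = -2 (J(Z) = 3 - 5 = -2)
A(M) = 7 (A(M) = 9 - 2 = 7)
16 + 15*A(6) = 16 + 15*7 = 16 + 105 = 121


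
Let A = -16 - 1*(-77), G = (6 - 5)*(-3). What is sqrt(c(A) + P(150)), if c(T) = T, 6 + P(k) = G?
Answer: 2*sqrt(13) ≈ 7.2111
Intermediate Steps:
G = -3 (G = 1*(-3) = -3)
A = 61 (A = -16 + 77 = 61)
P(k) = -9 (P(k) = -6 - 3 = -9)
sqrt(c(A) + P(150)) = sqrt(61 - 9) = sqrt(52) = 2*sqrt(13)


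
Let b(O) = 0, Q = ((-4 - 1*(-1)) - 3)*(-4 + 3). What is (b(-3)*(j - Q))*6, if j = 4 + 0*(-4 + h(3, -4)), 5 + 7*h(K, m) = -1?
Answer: 0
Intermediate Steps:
h(K, m) = -6/7 (h(K, m) = -5/7 + (⅐)*(-1) = -5/7 - ⅐ = -6/7)
Q = 6 (Q = ((-4 + 1) - 3)*(-1) = (-3 - 3)*(-1) = -6*(-1) = 6)
j = 4 (j = 4 + 0*(-4 - 6/7) = 4 + 0*(-34/7) = 4 + 0 = 4)
(b(-3)*(j - Q))*6 = (0*(4 - 1*6))*6 = (0*(4 - 6))*6 = (0*(-2))*6 = 0*6 = 0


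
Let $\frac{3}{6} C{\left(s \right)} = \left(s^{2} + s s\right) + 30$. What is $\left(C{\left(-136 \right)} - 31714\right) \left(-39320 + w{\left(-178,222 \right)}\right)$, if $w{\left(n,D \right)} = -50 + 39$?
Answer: $-1664881230$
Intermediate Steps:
$C{\left(s \right)} = 60 + 4 s^{2}$ ($C{\left(s \right)} = 2 \left(\left(s^{2} + s s\right) + 30\right) = 2 \left(\left(s^{2} + s^{2}\right) + 30\right) = 2 \left(2 s^{2} + 30\right) = 2 \left(30 + 2 s^{2}\right) = 60 + 4 s^{2}$)
$w{\left(n,D \right)} = -11$
$\left(C{\left(-136 \right)} - 31714\right) \left(-39320 + w{\left(-178,222 \right)}\right) = \left(\left(60 + 4 \left(-136\right)^{2}\right) - 31714\right) \left(-39320 - 11\right) = \left(\left(60 + 4 \cdot 18496\right) - 31714\right) \left(-39331\right) = \left(\left(60 + 73984\right) - 31714\right) \left(-39331\right) = \left(74044 - 31714\right) \left(-39331\right) = 42330 \left(-39331\right) = -1664881230$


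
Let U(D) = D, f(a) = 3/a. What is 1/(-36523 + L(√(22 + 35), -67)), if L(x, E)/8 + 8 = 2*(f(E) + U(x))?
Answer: -164242259/6009183692641 - 71824*√57/6009183692641 ≈ -2.7422e-5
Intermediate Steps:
L(x, E) = -64 + 16*x + 48/E (L(x, E) = -64 + 8*(2*(3/E + x)) = -64 + 8*(2*(x + 3/E)) = -64 + 8*(2*x + 6/E) = -64 + (16*x + 48/E) = -64 + 16*x + 48/E)
1/(-36523 + L(√(22 + 35), -67)) = 1/(-36523 + (-64 + 16*√(22 + 35) + 48/(-67))) = 1/(-36523 + (-64 + 16*√57 + 48*(-1/67))) = 1/(-36523 + (-64 + 16*√57 - 48/67)) = 1/(-36523 + (-4336/67 + 16*√57)) = 1/(-2451377/67 + 16*√57)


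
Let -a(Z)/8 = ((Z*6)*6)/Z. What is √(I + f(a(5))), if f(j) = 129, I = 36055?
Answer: 2*√9046 ≈ 190.22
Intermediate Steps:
a(Z) = -288 (a(Z) = -8*(Z*6)*6/Z = -8*(6*Z)*6/Z = -8*36*Z/Z = -8*36 = -288)
√(I + f(a(5))) = √(36055 + 129) = √36184 = 2*√9046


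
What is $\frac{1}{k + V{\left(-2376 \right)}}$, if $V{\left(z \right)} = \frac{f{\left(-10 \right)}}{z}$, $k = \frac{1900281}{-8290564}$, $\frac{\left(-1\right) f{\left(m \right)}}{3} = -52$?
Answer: $- \frac{820765836}{242016485} \approx -3.3914$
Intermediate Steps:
$f{\left(m \right)} = 156$ ($f{\left(m \right)} = \left(-3\right) \left(-52\right) = 156$)
$k = - \frac{1900281}{8290564}$ ($k = 1900281 \left(- \frac{1}{8290564}\right) = - \frac{1900281}{8290564} \approx -0.22921$)
$V{\left(z \right)} = \frac{156}{z}$
$\frac{1}{k + V{\left(-2376 \right)}} = \frac{1}{- \frac{1900281}{8290564} + \frac{156}{-2376}} = \frac{1}{- \frac{1900281}{8290564} + 156 \left(- \frac{1}{2376}\right)} = \frac{1}{- \frac{1900281}{8290564} - \frac{13}{198}} = \frac{1}{- \frac{242016485}{820765836}} = - \frac{820765836}{242016485}$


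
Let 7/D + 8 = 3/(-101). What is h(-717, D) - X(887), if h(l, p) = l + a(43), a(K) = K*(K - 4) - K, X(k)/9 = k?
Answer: -7066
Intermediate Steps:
X(k) = 9*k
D = -707/811 (D = 7/(-8 + 3/(-101)) = 7/(-8 - 1/101*3) = 7/(-8 - 3/101) = 7/(-811/101) = 7*(-101/811) = -707/811 ≈ -0.87176)
a(K) = -K + K*(-4 + K) (a(K) = K*(-4 + K) - K = -K + K*(-4 + K))
h(l, p) = 1634 + l (h(l, p) = l + 43*(-5 + 43) = l + 43*38 = l + 1634 = 1634 + l)
h(-717, D) - X(887) = (1634 - 717) - 9*887 = 917 - 1*7983 = 917 - 7983 = -7066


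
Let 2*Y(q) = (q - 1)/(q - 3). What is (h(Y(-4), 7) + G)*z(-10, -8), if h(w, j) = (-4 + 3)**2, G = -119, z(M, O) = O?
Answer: 944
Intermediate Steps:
Y(q) = (-1 + q)/(2*(-3 + q)) (Y(q) = ((q - 1)/(q - 3))/2 = ((-1 + q)/(-3 + q))/2 = (-1 + q)/(2*(-3 + q)))
h(w, j) = 1 (h(w, j) = (-1)**2 = 1)
(h(Y(-4), 7) + G)*z(-10, -8) = (1 - 119)*(-8) = -118*(-8) = 944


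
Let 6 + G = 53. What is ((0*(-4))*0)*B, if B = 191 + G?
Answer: 0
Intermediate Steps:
G = 47 (G = -6 + 53 = 47)
B = 238 (B = 191 + 47 = 238)
((0*(-4))*0)*B = ((0*(-4))*0)*238 = (0*0)*238 = 0*238 = 0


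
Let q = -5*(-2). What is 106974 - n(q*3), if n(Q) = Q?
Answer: 106944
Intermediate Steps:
q = 10
106974 - n(q*3) = 106974 - 10*3 = 106974 - 1*30 = 106974 - 30 = 106944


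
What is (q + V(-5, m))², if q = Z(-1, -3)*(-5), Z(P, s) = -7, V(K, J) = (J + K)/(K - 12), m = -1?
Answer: 361201/289 ≈ 1249.8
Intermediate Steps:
V(K, J) = (J + K)/(-12 + K)
q = 35 (q = -7*(-5) = 35)
(q + V(-5, m))² = (35 + (-1 - 5)/(-12 - 5))² = (35 - 6/(-17))² = (35 - 1/17*(-6))² = (35 + 6/17)² = (601/17)² = 361201/289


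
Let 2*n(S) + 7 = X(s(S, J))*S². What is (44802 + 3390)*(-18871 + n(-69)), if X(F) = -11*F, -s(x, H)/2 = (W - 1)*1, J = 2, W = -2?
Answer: -8481189600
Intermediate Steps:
s(x, H) = 6 (s(x, H) = -2*(-2 - 1) = -(-6) = -2*(-3) = 6)
n(S) = -7/2 - 33*S² (n(S) = -7/2 + ((-11*6)*S²)/2 = -7/2 + (-66*S²)/2 = -7/2 - 33*S²)
(44802 + 3390)*(-18871 + n(-69)) = (44802 + 3390)*(-18871 + (-7/2 - 33*(-69)²)) = 48192*(-18871 + (-7/2 - 33*4761)) = 48192*(-18871 + (-7/2 - 157113)) = 48192*(-18871 - 314233/2) = 48192*(-351975/2) = -8481189600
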